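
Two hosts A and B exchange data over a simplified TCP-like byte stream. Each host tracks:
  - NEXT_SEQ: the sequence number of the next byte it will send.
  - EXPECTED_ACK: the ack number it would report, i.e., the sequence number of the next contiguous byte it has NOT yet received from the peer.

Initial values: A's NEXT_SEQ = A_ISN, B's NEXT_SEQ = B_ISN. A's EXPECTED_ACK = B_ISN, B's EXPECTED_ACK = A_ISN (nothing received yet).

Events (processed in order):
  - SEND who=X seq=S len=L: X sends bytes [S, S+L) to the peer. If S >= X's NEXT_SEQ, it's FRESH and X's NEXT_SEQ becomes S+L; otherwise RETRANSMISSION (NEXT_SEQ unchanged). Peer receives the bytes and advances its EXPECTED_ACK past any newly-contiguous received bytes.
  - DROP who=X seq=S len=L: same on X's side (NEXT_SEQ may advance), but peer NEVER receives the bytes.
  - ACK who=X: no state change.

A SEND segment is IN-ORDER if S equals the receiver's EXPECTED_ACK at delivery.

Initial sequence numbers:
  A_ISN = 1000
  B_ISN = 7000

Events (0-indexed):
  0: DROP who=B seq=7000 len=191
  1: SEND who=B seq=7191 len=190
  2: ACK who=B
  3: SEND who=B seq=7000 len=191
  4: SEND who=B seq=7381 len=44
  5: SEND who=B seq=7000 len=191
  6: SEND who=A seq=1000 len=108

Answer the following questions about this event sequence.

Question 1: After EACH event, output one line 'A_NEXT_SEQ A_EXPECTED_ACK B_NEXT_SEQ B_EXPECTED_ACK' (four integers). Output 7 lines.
1000 7000 7191 1000
1000 7000 7381 1000
1000 7000 7381 1000
1000 7381 7381 1000
1000 7425 7425 1000
1000 7425 7425 1000
1108 7425 7425 1108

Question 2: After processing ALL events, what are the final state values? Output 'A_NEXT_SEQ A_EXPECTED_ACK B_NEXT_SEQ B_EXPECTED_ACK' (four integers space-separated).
Answer: 1108 7425 7425 1108

Derivation:
After event 0: A_seq=1000 A_ack=7000 B_seq=7191 B_ack=1000
After event 1: A_seq=1000 A_ack=7000 B_seq=7381 B_ack=1000
After event 2: A_seq=1000 A_ack=7000 B_seq=7381 B_ack=1000
After event 3: A_seq=1000 A_ack=7381 B_seq=7381 B_ack=1000
After event 4: A_seq=1000 A_ack=7425 B_seq=7425 B_ack=1000
After event 5: A_seq=1000 A_ack=7425 B_seq=7425 B_ack=1000
After event 6: A_seq=1108 A_ack=7425 B_seq=7425 B_ack=1108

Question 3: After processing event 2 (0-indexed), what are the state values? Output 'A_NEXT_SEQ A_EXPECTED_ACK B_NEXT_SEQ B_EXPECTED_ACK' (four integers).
After event 0: A_seq=1000 A_ack=7000 B_seq=7191 B_ack=1000
After event 1: A_seq=1000 A_ack=7000 B_seq=7381 B_ack=1000
After event 2: A_seq=1000 A_ack=7000 B_seq=7381 B_ack=1000

1000 7000 7381 1000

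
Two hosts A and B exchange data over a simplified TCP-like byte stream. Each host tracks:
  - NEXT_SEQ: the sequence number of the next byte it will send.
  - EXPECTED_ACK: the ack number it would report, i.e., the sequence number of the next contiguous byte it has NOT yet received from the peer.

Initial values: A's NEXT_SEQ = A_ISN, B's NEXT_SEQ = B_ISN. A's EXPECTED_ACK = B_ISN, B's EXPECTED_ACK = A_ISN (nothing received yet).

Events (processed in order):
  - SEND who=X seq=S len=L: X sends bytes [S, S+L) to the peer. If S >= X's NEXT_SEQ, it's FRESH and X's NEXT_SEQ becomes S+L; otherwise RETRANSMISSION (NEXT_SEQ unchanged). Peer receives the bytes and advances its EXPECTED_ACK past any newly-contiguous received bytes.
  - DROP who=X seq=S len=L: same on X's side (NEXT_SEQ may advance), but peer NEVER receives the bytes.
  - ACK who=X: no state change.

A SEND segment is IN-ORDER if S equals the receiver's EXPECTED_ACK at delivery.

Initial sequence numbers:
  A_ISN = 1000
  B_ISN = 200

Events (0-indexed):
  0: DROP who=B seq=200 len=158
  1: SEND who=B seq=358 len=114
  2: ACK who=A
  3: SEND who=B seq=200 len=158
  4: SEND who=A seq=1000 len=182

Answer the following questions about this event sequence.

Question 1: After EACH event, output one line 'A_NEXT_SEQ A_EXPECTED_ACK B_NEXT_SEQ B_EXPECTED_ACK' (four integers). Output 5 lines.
1000 200 358 1000
1000 200 472 1000
1000 200 472 1000
1000 472 472 1000
1182 472 472 1182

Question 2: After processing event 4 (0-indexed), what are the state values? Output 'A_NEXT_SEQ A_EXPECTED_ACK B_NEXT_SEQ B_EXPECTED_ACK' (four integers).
After event 0: A_seq=1000 A_ack=200 B_seq=358 B_ack=1000
After event 1: A_seq=1000 A_ack=200 B_seq=472 B_ack=1000
After event 2: A_seq=1000 A_ack=200 B_seq=472 B_ack=1000
After event 3: A_seq=1000 A_ack=472 B_seq=472 B_ack=1000
After event 4: A_seq=1182 A_ack=472 B_seq=472 B_ack=1182

1182 472 472 1182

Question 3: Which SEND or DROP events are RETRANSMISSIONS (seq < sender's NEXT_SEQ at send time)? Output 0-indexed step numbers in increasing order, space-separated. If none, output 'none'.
Answer: 3

Derivation:
Step 0: DROP seq=200 -> fresh
Step 1: SEND seq=358 -> fresh
Step 3: SEND seq=200 -> retransmit
Step 4: SEND seq=1000 -> fresh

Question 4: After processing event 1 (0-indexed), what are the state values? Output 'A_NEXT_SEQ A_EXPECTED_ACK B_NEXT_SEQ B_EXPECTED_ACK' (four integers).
After event 0: A_seq=1000 A_ack=200 B_seq=358 B_ack=1000
After event 1: A_seq=1000 A_ack=200 B_seq=472 B_ack=1000

1000 200 472 1000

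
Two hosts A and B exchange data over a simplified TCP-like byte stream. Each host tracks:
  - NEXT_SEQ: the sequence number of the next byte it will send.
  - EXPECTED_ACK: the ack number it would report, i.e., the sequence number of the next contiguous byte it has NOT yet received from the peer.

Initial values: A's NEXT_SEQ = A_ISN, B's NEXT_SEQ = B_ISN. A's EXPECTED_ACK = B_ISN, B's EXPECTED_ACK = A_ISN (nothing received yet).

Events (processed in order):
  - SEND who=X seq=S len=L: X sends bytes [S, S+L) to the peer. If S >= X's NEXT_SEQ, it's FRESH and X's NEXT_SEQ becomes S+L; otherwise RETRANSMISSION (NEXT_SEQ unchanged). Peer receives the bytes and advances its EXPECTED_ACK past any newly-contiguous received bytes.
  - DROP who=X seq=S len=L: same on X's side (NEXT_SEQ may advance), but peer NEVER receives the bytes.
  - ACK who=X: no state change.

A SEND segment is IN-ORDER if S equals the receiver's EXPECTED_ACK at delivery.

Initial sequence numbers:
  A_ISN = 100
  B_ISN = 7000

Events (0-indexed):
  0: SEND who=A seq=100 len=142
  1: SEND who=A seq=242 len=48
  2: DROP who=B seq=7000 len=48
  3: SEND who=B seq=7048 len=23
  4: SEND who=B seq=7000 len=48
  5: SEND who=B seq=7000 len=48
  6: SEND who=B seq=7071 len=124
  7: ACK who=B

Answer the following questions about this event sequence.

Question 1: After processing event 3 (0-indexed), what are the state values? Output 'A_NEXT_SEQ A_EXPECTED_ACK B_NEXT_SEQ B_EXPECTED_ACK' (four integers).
After event 0: A_seq=242 A_ack=7000 B_seq=7000 B_ack=242
After event 1: A_seq=290 A_ack=7000 B_seq=7000 B_ack=290
After event 2: A_seq=290 A_ack=7000 B_seq=7048 B_ack=290
After event 3: A_seq=290 A_ack=7000 B_seq=7071 B_ack=290

290 7000 7071 290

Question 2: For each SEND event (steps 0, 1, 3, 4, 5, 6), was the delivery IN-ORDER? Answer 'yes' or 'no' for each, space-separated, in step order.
Step 0: SEND seq=100 -> in-order
Step 1: SEND seq=242 -> in-order
Step 3: SEND seq=7048 -> out-of-order
Step 4: SEND seq=7000 -> in-order
Step 5: SEND seq=7000 -> out-of-order
Step 6: SEND seq=7071 -> in-order

Answer: yes yes no yes no yes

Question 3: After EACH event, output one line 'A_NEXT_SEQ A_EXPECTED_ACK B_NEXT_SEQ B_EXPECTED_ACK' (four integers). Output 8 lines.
242 7000 7000 242
290 7000 7000 290
290 7000 7048 290
290 7000 7071 290
290 7071 7071 290
290 7071 7071 290
290 7195 7195 290
290 7195 7195 290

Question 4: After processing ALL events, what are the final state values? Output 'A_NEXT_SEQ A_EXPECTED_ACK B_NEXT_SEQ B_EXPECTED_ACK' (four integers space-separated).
Answer: 290 7195 7195 290

Derivation:
After event 0: A_seq=242 A_ack=7000 B_seq=7000 B_ack=242
After event 1: A_seq=290 A_ack=7000 B_seq=7000 B_ack=290
After event 2: A_seq=290 A_ack=7000 B_seq=7048 B_ack=290
After event 3: A_seq=290 A_ack=7000 B_seq=7071 B_ack=290
After event 4: A_seq=290 A_ack=7071 B_seq=7071 B_ack=290
After event 5: A_seq=290 A_ack=7071 B_seq=7071 B_ack=290
After event 6: A_seq=290 A_ack=7195 B_seq=7195 B_ack=290
After event 7: A_seq=290 A_ack=7195 B_seq=7195 B_ack=290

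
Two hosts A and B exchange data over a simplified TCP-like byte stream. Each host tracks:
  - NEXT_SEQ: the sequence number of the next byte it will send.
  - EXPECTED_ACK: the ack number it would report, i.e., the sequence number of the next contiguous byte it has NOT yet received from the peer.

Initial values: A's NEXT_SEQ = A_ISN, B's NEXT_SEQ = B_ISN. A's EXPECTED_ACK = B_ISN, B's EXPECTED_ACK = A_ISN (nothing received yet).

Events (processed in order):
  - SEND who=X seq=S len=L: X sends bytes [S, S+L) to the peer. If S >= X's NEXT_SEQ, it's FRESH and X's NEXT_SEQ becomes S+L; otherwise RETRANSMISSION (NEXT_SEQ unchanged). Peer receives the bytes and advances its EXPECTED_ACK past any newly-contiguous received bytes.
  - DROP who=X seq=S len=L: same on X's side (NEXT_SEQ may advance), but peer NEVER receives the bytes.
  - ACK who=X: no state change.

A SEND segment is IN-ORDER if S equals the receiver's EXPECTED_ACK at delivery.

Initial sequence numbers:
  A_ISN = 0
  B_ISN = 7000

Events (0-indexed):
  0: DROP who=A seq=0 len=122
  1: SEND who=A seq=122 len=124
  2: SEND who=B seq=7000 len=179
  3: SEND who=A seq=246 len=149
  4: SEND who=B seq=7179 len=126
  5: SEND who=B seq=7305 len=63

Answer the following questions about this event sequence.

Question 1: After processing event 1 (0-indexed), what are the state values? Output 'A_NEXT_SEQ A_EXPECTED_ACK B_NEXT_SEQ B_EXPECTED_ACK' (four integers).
After event 0: A_seq=122 A_ack=7000 B_seq=7000 B_ack=0
After event 1: A_seq=246 A_ack=7000 B_seq=7000 B_ack=0

246 7000 7000 0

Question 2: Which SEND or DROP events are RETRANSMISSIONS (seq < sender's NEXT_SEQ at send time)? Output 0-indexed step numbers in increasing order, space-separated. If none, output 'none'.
Step 0: DROP seq=0 -> fresh
Step 1: SEND seq=122 -> fresh
Step 2: SEND seq=7000 -> fresh
Step 3: SEND seq=246 -> fresh
Step 4: SEND seq=7179 -> fresh
Step 5: SEND seq=7305 -> fresh

Answer: none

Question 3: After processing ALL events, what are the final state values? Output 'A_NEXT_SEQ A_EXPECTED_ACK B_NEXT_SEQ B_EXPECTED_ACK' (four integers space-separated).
After event 0: A_seq=122 A_ack=7000 B_seq=7000 B_ack=0
After event 1: A_seq=246 A_ack=7000 B_seq=7000 B_ack=0
After event 2: A_seq=246 A_ack=7179 B_seq=7179 B_ack=0
After event 3: A_seq=395 A_ack=7179 B_seq=7179 B_ack=0
After event 4: A_seq=395 A_ack=7305 B_seq=7305 B_ack=0
After event 5: A_seq=395 A_ack=7368 B_seq=7368 B_ack=0

Answer: 395 7368 7368 0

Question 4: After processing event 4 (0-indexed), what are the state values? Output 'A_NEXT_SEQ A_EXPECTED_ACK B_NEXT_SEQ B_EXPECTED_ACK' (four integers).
After event 0: A_seq=122 A_ack=7000 B_seq=7000 B_ack=0
After event 1: A_seq=246 A_ack=7000 B_seq=7000 B_ack=0
After event 2: A_seq=246 A_ack=7179 B_seq=7179 B_ack=0
After event 3: A_seq=395 A_ack=7179 B_seq=7179 B_ack=0
After event 4: A_seq=395 A_ack=7305 B_seq=7305 B_ack=0

395 7305 7305 0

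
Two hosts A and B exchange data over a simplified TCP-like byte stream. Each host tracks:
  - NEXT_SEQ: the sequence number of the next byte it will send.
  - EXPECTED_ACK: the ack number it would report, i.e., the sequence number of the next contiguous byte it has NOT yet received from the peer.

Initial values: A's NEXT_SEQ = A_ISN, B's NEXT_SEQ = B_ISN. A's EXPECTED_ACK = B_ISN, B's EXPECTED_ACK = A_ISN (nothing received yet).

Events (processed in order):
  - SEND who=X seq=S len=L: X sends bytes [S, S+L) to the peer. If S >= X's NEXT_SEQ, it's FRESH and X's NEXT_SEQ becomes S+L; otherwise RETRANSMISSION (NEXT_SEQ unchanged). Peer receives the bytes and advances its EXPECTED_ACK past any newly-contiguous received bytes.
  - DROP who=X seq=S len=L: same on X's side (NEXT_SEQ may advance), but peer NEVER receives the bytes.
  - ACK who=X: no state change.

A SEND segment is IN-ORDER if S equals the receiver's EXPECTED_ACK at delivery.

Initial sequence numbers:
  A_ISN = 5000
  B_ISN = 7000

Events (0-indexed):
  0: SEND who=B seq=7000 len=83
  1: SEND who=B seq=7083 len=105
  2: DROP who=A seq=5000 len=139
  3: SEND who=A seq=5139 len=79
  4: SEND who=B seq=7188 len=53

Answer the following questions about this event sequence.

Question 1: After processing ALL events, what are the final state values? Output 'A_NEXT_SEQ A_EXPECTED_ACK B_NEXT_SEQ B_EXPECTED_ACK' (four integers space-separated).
After event 0: A_seq=5000 A_ack=7083 B_seq=7083 B_ack=5000
After event 1: A_seq=5000 A_ack=7188 B_seq=7188 B_ack=5000
After event 2: A_seq=5139 A_ack=7188 B_seq=7188 B_ack=5000
After event 3: A_seq=5218 A_ack=7188 B_seq=7188 B_ack=5000
After event 4: A_seq=5218 A_ack=7241 B_seq=7241 B_ack=5000

Answer: 5218 7241 7241 5000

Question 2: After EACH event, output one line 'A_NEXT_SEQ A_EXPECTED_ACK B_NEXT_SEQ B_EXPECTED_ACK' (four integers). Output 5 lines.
5000 7083 7083 5000
5000 7188 7188 5000
5139 7188 7188 5000
5218 7188 7188 5000
5218 7241 7241 5000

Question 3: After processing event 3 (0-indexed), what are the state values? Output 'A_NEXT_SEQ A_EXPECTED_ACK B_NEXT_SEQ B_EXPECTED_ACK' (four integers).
After event 0: A_seq=5000 A_ack=7083 B_seq=7083 B_ack=5000
After event 1: A_seq=5000 A_ack=7188 B_seq=7188 B_ack=5000
After event 2: A_seq=5139 A_ack=7188 B_seq=7188 B_ack=5000
After event 3: A_seq=5218 A_ack=7188 B_seq=7188 B_ack=5000

5218 7188 7188 5000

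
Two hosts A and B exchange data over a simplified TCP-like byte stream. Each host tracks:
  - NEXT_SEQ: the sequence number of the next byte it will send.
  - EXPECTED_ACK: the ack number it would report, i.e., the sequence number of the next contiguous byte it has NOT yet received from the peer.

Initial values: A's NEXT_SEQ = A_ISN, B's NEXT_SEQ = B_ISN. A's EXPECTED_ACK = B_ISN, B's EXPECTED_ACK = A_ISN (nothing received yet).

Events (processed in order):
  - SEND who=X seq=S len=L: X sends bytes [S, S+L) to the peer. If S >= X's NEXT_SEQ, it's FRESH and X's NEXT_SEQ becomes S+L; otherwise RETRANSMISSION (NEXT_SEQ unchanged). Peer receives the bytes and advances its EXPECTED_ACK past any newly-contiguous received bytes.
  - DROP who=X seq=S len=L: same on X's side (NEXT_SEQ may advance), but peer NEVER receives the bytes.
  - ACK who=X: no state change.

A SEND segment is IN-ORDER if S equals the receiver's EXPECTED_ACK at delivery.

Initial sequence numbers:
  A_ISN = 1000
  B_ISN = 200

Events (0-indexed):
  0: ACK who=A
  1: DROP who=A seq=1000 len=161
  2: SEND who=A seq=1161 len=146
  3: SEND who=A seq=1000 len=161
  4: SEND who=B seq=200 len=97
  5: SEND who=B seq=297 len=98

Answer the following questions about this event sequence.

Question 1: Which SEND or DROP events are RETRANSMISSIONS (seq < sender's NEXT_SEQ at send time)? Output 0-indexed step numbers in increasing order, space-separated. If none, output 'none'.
Answer: 3

Derivation:
Step 1: DROP seq=1000 -> fresh
Step 2: SEND seq=1161 -> fresh
Step 3: SEND seq=1000 -> retransmit
Step 4: SEND seq=200 -> fresh
Step 5: SEND seq=297 -> fresh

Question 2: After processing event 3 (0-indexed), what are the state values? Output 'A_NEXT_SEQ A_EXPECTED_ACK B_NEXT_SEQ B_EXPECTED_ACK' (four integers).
After event 0: A_seq=1000 A_ack=200 B_seq=200 B_ack=1000
After event 1: A_seq=1161 A_ack=200 B_seq=200 B_ack=1000
After event 2: A_seq=1307 A_ack=200 B_seq=200 B_ack=1000
After event 3: A_seq=1307 A_ack=200 B_seq=200 B_ack=1307

1307 200 200 1307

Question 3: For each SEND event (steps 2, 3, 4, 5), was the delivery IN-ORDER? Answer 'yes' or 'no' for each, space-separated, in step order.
Answer: no yes yes yes

Derivation:
Step 2: SEND seq=1161 -> out-of-order
Step 3: SEND seq=1000 -> in-order
Step 4: SEND seq=200 -> in-order
Step 5: SEND seq=297 -> in-order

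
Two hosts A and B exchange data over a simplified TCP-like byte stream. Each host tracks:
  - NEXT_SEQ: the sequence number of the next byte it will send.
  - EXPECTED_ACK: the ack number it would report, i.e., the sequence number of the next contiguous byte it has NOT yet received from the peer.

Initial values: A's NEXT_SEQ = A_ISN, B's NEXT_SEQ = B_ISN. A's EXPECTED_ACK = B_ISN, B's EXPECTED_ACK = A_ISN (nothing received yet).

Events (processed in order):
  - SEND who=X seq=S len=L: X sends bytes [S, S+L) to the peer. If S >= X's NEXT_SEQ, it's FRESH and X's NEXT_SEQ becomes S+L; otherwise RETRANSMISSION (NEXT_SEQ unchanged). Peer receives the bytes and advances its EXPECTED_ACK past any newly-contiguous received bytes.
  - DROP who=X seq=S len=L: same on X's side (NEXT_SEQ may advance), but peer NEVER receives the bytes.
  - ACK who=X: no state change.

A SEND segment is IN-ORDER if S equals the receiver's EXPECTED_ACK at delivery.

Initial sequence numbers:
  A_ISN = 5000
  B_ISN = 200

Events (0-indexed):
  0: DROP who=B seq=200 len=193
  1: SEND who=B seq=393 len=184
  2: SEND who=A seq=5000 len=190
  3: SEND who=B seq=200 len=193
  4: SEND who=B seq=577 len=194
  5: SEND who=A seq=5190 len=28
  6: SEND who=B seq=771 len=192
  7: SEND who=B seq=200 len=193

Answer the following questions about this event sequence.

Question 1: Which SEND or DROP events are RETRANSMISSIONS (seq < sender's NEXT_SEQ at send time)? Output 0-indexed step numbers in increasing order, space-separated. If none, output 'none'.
Answer: 3 7

Derivation:
Step 0: DROP seq=200 -> fresh
Step 1: SEND seq=393 -> fresh
Step 2: SEND seq=5000 -> fresh
Step 3: SEND seq=200 -> retransmit
Step 4: SEND seq=577 -> fresh
Step 5: SEND seq=5190 -> fresh
Step 6: SEND seq=771 -> fresh
Step 7: SEND seq=200 -> retransmit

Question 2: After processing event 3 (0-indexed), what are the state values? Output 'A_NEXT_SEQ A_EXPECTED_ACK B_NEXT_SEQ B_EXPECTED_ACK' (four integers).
After event 0: A_seq=5000 A_ack=200 B_seq=393 B_ack=5000
After event 1: A_seq=5000 A_ack=200 B_seq=577 B_ack=5000
After event 2: A_seq=5190 A_ack=200 B_seq=577 B_ack=5190
After event 3: A_seq=5190 A_ack=577 B_seq=577 B_ack=5190

5190 577 577 5190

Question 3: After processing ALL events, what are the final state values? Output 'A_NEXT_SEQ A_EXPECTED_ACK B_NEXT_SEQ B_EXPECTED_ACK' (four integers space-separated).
After event 0: A_seq=5000 A_ack=200 B_seq=393 B_ack=5000
After event 1: A_seq=5000 A_ack=200 B_seq=577 B_ack=5000
After event 2: A_seq=5190 A_ack=200 B_seq=577 B_ack=5190
After event 3: A_seq=5190 A_ack=577 B_seq=577 B_ack=5190
After event 4: A_seq=5190 A_ack=771 B_seq=771 B_ack=5190
After event 5: A_seq=5218 A_ack=771 B_seq=771 B_ack=5218
After event 6: A_seq=5218 A_ack=963 B_seq=963 B_ack=5218
After event 7: A_seq=5218 A_ack=963 B_seq=963 B_ack=5218

Answer: 5218 963 963 5218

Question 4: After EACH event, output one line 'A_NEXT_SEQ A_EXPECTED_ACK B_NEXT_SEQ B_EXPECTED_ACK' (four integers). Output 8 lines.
5000 200 393 5000
5000 200 577 5000
5190 200 577 5190
5190 577 577 5190
5190 771 771 5190
5218 771 771 5218
5218 963 963 5218
5218 963 963 5218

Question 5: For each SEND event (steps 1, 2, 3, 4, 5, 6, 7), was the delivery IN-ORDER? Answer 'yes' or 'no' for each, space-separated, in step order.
Step 1: SEND seq=393 -> out-of-order
Step 2: SEND seq=5000 -> in-order
Step 3: SEND seq=200 -> in-order
Step 4: SEND seq=577 -> in-order
Step 5: SEND seq=5190 -> in-order
Step 6: SEND seq=771 -> in-order
Step 7: SEND seq=200 -> out-of-order

Answer: no yes yes yes yes yes no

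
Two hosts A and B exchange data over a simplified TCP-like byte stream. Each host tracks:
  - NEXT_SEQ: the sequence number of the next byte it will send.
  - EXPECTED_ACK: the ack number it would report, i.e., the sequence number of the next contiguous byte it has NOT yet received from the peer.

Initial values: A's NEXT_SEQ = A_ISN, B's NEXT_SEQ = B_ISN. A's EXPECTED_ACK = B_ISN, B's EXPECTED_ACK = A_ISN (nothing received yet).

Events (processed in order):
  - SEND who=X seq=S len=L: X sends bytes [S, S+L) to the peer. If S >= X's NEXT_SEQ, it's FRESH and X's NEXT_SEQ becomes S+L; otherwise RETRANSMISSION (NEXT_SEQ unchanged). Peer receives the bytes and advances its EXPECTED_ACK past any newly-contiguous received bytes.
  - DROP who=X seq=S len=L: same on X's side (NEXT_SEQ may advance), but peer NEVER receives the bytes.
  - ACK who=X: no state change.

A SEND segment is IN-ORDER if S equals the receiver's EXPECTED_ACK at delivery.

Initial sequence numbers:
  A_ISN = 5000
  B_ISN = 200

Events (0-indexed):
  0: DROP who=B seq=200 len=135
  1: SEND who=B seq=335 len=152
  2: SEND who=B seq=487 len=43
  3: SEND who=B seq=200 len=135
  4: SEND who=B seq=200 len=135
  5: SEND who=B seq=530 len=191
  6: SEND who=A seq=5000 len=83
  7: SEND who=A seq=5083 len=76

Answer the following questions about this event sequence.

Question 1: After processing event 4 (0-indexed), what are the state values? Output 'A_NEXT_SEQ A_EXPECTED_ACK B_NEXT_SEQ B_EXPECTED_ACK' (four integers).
After event 0: A_seq=5000 A_ack=200 B_seq=335 B_ack=5000
After event 1: A_seq=5000 A_ack=200 B_seq=487 B_ack=5000
After event 2: A_seq=5000 A_ack=200 B_seq=530 B_ack=5000
After event 3: A_seq=5000 A_ack=530 B_seq=530 B_ack=5000
After event 4: A_seq=5000 A_ack=530 B_seq=530 B_ack=5000

5000 530 530 5000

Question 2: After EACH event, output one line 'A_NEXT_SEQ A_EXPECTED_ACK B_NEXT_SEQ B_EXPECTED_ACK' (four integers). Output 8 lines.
5000 200 335 5000
5000 200 487 5000
5000 200 530 5000
5000 530 530 5000
5000 530 530 5000
5000 721 721 5000
5083 721 721 5083
5159 721 721 5159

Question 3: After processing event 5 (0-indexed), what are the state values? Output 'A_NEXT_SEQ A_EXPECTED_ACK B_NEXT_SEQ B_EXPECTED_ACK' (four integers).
After event 0: A_seq=5000 A_ack=200 B_seq=335 B_ack=5000
After event 1: A_seq=5000 A_ack=200 B_seq=487 B_ack=5000
After event 2: A_seq=5000 A_ack=200 B_seq=530 B_ack=5000
After event 3: A_seq=5000 A_ack=530 B_seq=530 B_ack=5000
After event 4: A_seq=5000 A_ack=530 B_seq=530 B_ack=5000
After event 5: A_seq=5000 A_ack=721 B_seq=721 B_ack=5000

5000 721 721 5000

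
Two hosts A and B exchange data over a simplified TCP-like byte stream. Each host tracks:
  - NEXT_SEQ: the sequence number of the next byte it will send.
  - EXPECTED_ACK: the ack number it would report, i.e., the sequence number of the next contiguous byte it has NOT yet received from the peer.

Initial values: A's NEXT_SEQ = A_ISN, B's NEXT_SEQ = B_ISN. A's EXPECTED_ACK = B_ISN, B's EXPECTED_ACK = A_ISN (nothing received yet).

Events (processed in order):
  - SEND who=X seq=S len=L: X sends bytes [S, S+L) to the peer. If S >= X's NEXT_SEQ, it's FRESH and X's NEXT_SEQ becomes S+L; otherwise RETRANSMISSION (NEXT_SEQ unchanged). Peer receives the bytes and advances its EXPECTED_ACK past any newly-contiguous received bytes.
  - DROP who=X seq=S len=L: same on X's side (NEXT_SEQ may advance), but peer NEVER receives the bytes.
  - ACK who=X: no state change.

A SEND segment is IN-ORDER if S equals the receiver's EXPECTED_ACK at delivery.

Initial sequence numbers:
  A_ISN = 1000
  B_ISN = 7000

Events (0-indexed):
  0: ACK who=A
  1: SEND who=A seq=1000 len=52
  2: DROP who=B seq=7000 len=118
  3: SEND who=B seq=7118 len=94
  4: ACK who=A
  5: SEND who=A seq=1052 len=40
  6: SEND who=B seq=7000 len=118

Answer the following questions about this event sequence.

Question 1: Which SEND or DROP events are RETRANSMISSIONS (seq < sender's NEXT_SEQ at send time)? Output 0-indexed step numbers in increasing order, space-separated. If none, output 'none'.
Step 1: SEND seq=1000 -> fresh
Step 2: DROP seq=7000 -> fresh
Step 3: SEND seq=7118 -> fresh
Step 5: SEND seq=1052 -> fresh
Step 6: SEND seq=7000 -> retransmit

Answer: 6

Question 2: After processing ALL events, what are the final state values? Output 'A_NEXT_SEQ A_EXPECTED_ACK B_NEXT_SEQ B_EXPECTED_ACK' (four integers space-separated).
After event 0: A_seq=1000 A_ack=7000 B_seq=7000 B_ack=1000
After event 1: A_seq=1052 A_ack=7000 B_seq=7000 B_ack=1052
After event 2: A_seq=1052 A_ack=7000 B_seq=7118 B_ack=1052
After event 3: A_seq=1052 A_ack=7000 B_seq=7212 B_ack=1052
After event 4: A_seq=1052 A_ack=7000 B_seq=7212 B_ack=1052
After event 5: A_seq=1092 A_ack=7000 B_seq=7212 B_ack=1092
After event 6: A_seq=1092 A_ack=7212 B_seq=7212 B_ack=1092

Answer: 1092 7212 7212 1092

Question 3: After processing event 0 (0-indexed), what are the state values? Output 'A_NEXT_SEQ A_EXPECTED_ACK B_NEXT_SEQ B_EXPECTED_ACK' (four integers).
After event 0: A_seq=1000 A_ack=7000 B_seq=7000 B_ack=1000

1000 7000 7000 1000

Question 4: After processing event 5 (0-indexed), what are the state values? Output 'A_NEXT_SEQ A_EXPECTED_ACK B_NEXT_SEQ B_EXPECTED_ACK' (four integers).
After event 0: A_seq=1000 A_ack=7000 B_seq=7000 B_ack=1000
After event 1: A_seq=1052 A_ack=7000 B_seq=7000 B_ack=1052
After event 2: A_seq=1052 A_ack=7000 B_seq=7118 B_ack=1052
After event 3: A_seq=1052 A_ack=7000 B_seq=7212 B_ack=1052
After event 4: A_seq=1052 A_ack=7000 B_seq=7212 B_ack=1052
After event 5: A_seq=1092 A_ack=7000 B_seq=7212 B_ack=1092

1092 7000 7212 1092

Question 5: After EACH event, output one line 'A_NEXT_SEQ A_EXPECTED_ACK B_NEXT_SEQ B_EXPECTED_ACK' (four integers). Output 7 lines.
1000 7000 7000 1000
1052 7000 7000 1052
1052 7000 7118 1052
1052 7000 7212 1052
1052 7000 7212 1052
1092 7000 7212 1092
1092 7212 7212 1092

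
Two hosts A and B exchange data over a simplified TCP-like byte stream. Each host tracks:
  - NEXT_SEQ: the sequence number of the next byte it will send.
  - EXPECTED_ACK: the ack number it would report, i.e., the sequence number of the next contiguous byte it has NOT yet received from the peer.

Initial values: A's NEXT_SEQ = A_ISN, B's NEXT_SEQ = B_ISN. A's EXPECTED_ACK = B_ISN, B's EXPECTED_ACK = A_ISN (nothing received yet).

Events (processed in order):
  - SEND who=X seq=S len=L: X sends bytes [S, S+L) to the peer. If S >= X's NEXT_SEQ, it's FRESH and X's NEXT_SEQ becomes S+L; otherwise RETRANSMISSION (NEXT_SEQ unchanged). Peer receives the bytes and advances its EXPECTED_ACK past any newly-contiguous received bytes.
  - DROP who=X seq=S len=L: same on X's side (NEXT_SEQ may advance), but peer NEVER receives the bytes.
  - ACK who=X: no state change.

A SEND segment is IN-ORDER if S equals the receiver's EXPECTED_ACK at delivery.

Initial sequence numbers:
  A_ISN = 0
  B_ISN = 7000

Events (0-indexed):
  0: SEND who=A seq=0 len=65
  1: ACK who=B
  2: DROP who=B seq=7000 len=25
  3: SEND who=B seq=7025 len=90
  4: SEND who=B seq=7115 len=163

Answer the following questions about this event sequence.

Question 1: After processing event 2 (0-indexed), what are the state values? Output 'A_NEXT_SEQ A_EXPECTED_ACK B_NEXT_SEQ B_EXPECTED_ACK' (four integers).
After event 0: A_seq=65 A_ack=7000 B_seq=7000 B_ack=65
After event 1: A_seq=65 A_ack=7000 B_seq=7000 B_ack=65
After event 2: A_seq=65 A_ack=7000 B_seq=7025 B_ack=65

65 7000 7025 65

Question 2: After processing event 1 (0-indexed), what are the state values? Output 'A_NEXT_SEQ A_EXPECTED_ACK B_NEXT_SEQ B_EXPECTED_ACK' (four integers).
After event 0: A_seq=65 A_ack=7000 B_seq=7000 B_ack=65
After event 1: A_seq=65 A_ack=7000 B_seq=7000 B_ack=65

65 7000 7000 65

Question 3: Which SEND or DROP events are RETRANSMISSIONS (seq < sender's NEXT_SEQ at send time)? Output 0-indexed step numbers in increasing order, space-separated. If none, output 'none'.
Answer: none

Derivation:
Step 0: SEND seq=0 -> fresh
Step 2: DROP seq=7000 -> fresh
Step 3: SEND seq=7025 -> fresh
Step 4: SEND seq=7115 -> fresh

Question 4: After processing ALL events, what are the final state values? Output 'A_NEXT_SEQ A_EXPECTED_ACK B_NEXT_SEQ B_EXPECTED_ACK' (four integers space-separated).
Answer: 65 7000 7278 65

Derivation:
After event 0: A_seq=65 A_ack=7000 B_seq=7000 B_ack=65
After event 1: A_seq=65 A_ack=7000 B_seq=7000 B_ack=65
After event 2: A_seq=65 A_ack=7000 B_seq=7025 B_ack=65
After event 3: A_seq=65 A_ack=7000 B_seq=7115 B_ack=65
After event 4: A_seq=65 A_ack=7000 B_seq=7278 B_ack=65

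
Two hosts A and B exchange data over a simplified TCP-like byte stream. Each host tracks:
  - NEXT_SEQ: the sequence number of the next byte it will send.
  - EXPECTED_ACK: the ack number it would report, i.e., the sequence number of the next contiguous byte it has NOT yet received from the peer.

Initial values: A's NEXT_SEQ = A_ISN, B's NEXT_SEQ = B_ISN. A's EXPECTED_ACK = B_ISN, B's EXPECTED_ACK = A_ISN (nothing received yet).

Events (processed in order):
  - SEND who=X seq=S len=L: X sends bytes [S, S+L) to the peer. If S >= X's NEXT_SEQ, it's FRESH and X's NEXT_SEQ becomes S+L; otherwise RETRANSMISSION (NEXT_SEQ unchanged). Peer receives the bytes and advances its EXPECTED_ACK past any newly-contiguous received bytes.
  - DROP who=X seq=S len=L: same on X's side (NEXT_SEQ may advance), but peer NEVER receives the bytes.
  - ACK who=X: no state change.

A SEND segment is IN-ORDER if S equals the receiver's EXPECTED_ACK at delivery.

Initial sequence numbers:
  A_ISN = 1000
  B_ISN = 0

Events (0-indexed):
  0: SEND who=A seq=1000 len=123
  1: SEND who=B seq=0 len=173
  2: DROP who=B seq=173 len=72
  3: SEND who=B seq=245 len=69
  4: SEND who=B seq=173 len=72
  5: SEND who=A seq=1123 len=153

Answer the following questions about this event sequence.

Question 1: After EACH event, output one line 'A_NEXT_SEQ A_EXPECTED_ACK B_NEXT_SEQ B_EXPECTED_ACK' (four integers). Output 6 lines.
1123 0 0 1123
1123 173 173 1123
1123 173 245 1123
1123 173 314 1123
1123 314 314 1123
1276 314 314 1276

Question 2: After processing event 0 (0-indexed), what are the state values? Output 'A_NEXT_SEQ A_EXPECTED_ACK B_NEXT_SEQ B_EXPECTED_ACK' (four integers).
After event 0: A_seq=1123 A_ack=0 B_seq=0 B_ack=1123

1123 0 0 1123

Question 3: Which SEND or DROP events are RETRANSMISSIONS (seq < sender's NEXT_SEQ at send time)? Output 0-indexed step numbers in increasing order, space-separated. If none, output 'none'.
Answer: 4

Derivation:
Step 0: SEND seq=1000 -> fresh
Step 1: SEND seq=0 -> fresh
Step 2: DROP seq=173 -> fresh
Step 3: SEND seq=245 -> fresh
Step 4: SEND seq=173 -> retransmit
Step 5: SEND seq=1123 -> fresh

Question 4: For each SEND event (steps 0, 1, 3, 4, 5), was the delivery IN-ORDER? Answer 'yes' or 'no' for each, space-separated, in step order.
Step 0: SEND seq=1000 -> in-order
Step 1: SEND seq=0 -> in-order
Step 3: SEND seq=245 -> out-of-order
Step 4: SEND seq=173 -> in-order
Step 5: SEND seq=1123 -> in-order

Answer: yes yes no yes yes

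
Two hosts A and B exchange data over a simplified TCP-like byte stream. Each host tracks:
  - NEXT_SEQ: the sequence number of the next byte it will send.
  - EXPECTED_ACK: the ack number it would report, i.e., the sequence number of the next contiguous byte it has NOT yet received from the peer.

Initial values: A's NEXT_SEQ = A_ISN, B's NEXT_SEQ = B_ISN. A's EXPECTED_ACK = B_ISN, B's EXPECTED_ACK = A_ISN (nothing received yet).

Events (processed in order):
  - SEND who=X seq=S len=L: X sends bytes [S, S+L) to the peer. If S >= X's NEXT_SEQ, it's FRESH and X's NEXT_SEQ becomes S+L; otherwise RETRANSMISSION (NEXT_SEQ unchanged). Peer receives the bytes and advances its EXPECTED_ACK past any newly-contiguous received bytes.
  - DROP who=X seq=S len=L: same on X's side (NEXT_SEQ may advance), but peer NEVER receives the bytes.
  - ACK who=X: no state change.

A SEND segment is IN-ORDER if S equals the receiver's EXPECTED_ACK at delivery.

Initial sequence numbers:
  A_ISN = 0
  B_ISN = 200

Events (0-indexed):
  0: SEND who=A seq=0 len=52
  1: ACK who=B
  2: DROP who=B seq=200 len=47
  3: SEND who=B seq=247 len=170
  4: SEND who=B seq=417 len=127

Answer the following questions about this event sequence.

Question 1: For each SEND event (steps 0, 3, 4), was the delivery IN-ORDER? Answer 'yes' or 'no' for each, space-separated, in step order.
Step 0: SEND seq=0 -> in-order
Step 3: SEND seq=247 -> out-of-order
Step 4: SEND seq=417 -> out-of-order

Answer: yes no no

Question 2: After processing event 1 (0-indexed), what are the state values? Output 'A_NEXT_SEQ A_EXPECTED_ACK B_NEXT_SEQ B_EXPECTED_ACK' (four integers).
After event 0: A_seq=52 A_ack=200 B_seq=200 B_ack=52
After event 1: A_seq=52 A_ack=200 B_seq=200 B_ack=52

52 200 200 52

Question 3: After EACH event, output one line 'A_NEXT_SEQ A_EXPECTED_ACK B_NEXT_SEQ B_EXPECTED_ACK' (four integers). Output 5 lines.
52 200 200 52
52 200 200 52
52 200 247 52
52 200 417 52
52 200 544 52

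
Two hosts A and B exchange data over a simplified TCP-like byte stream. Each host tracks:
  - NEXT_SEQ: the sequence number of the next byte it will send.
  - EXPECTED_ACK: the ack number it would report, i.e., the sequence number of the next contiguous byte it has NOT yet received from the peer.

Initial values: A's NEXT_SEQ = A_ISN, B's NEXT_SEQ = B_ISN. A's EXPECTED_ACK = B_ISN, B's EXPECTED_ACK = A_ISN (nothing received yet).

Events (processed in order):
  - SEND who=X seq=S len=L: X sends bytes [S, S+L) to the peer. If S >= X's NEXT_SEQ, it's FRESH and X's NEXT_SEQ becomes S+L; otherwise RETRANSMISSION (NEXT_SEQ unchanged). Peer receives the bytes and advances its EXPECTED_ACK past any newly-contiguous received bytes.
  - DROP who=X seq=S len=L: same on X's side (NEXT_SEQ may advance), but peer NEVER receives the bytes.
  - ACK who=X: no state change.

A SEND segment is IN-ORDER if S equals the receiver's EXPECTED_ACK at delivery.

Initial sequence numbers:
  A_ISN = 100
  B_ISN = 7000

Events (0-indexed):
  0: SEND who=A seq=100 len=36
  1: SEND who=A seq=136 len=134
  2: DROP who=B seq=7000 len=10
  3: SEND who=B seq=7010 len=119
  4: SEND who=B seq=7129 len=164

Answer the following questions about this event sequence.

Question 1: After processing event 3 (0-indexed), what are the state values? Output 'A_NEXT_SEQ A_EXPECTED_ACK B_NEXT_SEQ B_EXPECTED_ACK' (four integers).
After event 0: A_seq=136 A_ack=7000 B_seq=7000 B_ack=136
After event 1: A_seq=270 A_ack=7000 B_seq=7000 B_ack=270
After event 2: A_seq=270 A_ack=7000 B_seq=7010 B_ack=270
After event 3: A_seq=270 A_ack=7000 B_seq=7129 B_ack=270

270 7000 7129 270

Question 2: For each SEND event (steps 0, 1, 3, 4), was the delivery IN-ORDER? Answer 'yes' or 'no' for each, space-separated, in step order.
Step 0: SEND seq=100 -> in-order
Step 1: SEND seq=136 -> in-order
Step 3: SEND seq=7010 -> out-of-order
Step 4: SEND seq=7129 -> out-of-order

Answer: yes yes no no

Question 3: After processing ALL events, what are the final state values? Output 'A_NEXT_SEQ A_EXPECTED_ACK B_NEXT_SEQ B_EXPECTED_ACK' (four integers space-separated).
Answer: 270 7000 7293 270

Derivation:
After event 0: A_seq=136 A_ack=7000 B_seq=7000 B_ack=136
After event 1: A_seq=270 A_ack=7000 B_seq=7000 B_ack=270
After event 2: A_seq=270 A_ack=7000 B_seq=7010 B_ack=270
After event 3: A_seq=270 A_ack=7000 B_seq=7129 B_ack=270
After event 4: A_seq=270 A_ack=7000 B_seq=7293 B_ack=270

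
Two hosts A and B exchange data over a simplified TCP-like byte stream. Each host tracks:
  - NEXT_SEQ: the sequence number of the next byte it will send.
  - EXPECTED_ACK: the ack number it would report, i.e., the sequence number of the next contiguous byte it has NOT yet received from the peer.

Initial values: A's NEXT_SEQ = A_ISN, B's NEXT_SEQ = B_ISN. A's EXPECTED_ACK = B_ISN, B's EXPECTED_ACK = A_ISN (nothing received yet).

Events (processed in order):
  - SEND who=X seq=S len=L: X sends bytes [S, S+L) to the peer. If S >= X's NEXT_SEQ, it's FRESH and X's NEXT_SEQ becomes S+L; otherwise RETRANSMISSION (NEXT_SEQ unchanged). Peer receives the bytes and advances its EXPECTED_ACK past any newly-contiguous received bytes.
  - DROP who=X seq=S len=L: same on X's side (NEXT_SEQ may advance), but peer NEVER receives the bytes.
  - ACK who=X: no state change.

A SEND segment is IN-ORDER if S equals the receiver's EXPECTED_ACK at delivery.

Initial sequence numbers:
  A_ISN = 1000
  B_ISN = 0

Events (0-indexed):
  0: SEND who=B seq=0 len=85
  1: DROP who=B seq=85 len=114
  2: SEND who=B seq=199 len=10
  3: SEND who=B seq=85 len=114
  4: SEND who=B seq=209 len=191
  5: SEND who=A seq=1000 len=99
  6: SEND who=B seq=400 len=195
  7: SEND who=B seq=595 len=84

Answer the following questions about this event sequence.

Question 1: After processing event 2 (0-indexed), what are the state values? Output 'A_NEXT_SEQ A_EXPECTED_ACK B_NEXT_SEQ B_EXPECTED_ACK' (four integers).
After event 0: A_seq=1000 A_ack=85 B_seq=85 B_ack=1000
After event 1: A_seq=1000 A_ack=85 B_seq=199 B_ack=1000
After event 2: A_seq=1000 A_ack=85 B_seq=209 B_ack=1000

1000 85 209 1000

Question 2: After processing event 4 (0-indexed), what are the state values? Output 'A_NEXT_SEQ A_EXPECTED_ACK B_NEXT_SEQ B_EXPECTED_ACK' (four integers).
After event 0: A_seq=1000 A_ack=85 B_seq=85 B_ack=1000
After event 1: A_seq=1000 A_ack=85 B_seq=199 B_ack=1000
After event 2: A_seq=1000 A_ack=85 B_seq=209 B_ack=1000
After event 3: A_seq=1000 A_ack=209 B_seq=209 B_ack=1000
After event 4: A_seq=1000 A_ack=400 B_seq=400 B_ack=1000

1000 400 400 1000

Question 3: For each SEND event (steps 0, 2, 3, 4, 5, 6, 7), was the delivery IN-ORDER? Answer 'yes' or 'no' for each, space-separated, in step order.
Step 0: SEND seq=0 -> in-order
Step 2: SEND seq=199 -> out-of-order
Step 3: SEND seq=85 -> in-order
Step 4: SEND seq=209 -> in-order
Step 5: SEND seq=1000 -> in-order
Step 6: SEND seq=400 -> in-order
Step 7: SEND seq=595 -> in-order

Answer: yes no yes yes yes yes yes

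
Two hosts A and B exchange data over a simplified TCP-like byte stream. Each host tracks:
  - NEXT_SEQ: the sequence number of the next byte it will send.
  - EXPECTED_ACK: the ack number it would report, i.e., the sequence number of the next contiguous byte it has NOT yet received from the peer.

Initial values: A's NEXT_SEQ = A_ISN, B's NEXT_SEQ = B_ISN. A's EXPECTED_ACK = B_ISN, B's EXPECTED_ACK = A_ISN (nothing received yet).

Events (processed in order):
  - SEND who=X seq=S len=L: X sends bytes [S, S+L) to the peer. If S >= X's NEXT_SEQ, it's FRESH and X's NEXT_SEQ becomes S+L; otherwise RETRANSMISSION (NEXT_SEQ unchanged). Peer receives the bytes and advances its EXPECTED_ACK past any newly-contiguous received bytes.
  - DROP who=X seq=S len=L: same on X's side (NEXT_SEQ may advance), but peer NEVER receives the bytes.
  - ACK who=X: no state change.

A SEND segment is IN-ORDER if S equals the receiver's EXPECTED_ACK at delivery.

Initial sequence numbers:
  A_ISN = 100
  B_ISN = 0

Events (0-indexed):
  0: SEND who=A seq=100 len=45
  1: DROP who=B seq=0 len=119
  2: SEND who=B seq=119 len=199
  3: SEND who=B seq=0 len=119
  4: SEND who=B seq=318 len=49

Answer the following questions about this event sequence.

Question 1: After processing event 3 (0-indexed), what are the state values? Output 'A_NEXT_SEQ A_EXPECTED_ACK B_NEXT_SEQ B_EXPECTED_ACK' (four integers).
After event 0: A_seq=145 A_ack=0 B_seq=0 B_ack=145
After event 1: A_seq=145 A_ack=0 B_seq=119 B_ack=145
After event 2: A_seq=145 A_ack=0 B_seq=318 B_ack=145
After event 3: A_seq=145 A_ack=318 B_seq=318 B_ack=145

145 318 318 145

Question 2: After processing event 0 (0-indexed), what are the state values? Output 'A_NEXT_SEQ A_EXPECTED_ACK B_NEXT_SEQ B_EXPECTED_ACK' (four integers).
After event 0: A_seq=145 A_ack=0 B_seq=0 B_ack=145

145 0 0 145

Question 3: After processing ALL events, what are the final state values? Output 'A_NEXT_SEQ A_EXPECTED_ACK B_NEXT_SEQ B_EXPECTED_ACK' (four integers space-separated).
Answer: 145 367 367 145

Derivation:
After event 0: A_seq=145 A_ack=0 B_seq=0 B_ack=145
After event 1: A_seq=145 A_ack=0 B_seq=119 B_ack=145
After event 2: A_seq=145 A_ack=0 B_seq=318 B_ack=145
After event 3: A_seq=145 A_ack=318 B_seq=318 B_ack=145
After event 4: A_seq=145 A_ack=367 B_seq=367 B_ack=145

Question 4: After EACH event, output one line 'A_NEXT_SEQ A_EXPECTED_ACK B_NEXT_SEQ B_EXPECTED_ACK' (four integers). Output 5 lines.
145 0 0 145
145 0 119 145
145 0 318 145
145 318 318 145
145 367 367 145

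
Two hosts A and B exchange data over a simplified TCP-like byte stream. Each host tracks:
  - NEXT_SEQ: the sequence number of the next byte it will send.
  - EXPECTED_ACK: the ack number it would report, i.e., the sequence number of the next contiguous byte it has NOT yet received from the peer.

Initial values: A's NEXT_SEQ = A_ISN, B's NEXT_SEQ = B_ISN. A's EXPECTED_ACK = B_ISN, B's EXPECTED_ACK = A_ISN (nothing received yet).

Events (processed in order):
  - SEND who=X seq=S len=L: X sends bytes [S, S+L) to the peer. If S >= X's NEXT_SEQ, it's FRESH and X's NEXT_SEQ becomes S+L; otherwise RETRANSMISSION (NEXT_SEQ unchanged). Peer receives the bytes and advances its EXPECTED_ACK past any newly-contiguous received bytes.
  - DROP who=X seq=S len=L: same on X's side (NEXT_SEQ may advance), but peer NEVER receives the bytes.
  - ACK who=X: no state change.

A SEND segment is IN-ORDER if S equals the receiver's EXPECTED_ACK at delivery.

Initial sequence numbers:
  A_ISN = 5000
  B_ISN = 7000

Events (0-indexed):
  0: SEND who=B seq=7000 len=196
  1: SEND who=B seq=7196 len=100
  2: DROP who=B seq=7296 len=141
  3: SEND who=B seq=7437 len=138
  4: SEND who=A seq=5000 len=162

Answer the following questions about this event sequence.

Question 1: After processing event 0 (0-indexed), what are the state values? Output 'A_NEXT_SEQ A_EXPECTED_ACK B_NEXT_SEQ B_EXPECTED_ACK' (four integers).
After event 0: A_seq=5000 A_ack=7196 B_seq=7196 B_ack=5000

5000 7196 7196 5000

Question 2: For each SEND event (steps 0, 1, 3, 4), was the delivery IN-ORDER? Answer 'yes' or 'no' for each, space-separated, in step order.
Step 0: SEND seq=7000 -> in-order
Step 1: SEND seq=7196 -> in-order
Step 3: SEND seq=7437 -> out-of-order
Step 4: SEND seq=5000 -> in-order

Answer: yes yes no yes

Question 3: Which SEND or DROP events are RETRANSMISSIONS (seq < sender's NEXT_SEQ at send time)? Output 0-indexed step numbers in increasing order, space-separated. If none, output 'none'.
Answer: none

Derivation:
Step 0: SEND seq=7000 -> fresh
Step 1: SEND seq=7196 -> fresh
Step 2: DROP seq=7296 -> fresh
Step 3: SEND seq=7437 -> fresh
Step 4: SEND seq=5000 -> fresh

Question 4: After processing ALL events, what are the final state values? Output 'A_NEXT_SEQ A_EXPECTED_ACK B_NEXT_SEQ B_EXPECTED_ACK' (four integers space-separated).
After event 0: A_seq=5000 A_ack=7196 B_seq=7196 B_ack=5000
After event 1: A_seq=5000 A_ack=7296 B_seq=7296 B_ack=5000
After event 2: A_seq=5000 A_ack=7296 B_seq=7437 B_ack=5000
After event 3: A_seq=5000 A_ack=7296 B_seq=7575 B_ack=5000
After event 4: A_seq=5162 A_ack=7296 B_seq=7575 B_ack=5162

Answer: 5162 7296 7575 5162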